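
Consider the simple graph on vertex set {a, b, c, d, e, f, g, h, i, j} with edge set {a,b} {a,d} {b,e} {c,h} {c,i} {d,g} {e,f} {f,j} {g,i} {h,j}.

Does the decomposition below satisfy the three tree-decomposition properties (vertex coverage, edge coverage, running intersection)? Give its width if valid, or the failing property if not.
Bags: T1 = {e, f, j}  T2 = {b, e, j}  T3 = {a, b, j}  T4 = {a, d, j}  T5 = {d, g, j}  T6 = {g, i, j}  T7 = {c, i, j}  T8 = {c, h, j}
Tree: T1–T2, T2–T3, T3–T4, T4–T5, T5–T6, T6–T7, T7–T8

Vertex coverage: the bags together contain {a, b, c, d, e, f, g, h, i, j}, the full vertex set. Edge coverage: each edge of G has both endpoints in at least one bag. Running intersection: for every vertex, the bags containing it form a connected subtree. All three properties hold, so this is a valid tree decomposition of width max|bag| − 1 = 2, and hence tw(G) ≤ 2.

Yes; width 2.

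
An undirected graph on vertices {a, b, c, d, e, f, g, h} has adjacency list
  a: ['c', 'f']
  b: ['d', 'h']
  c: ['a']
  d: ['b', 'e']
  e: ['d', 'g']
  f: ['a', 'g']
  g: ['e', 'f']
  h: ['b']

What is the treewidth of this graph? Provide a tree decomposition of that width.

Every bag has size at most 2, so the width is 2 − 1 = 1 and tw(G) ≤ 1. Since G has at least one edge (e.g. h–b), it is not an edgeless graph, so tw(G) ≥ 1. Hence tw(G) = 1 exactly.

Treewidth 1.
Bags: B1 = {b, h}  B2 = {b, d}  B3 = {d, e}  B4 = {e, g}  B5 = {f, g}  B6 = {a, f}  B7 = {a, c}
Tree: B1–B2, B2–B3, B3–B4, B4–B5, B5–B6, B6–B7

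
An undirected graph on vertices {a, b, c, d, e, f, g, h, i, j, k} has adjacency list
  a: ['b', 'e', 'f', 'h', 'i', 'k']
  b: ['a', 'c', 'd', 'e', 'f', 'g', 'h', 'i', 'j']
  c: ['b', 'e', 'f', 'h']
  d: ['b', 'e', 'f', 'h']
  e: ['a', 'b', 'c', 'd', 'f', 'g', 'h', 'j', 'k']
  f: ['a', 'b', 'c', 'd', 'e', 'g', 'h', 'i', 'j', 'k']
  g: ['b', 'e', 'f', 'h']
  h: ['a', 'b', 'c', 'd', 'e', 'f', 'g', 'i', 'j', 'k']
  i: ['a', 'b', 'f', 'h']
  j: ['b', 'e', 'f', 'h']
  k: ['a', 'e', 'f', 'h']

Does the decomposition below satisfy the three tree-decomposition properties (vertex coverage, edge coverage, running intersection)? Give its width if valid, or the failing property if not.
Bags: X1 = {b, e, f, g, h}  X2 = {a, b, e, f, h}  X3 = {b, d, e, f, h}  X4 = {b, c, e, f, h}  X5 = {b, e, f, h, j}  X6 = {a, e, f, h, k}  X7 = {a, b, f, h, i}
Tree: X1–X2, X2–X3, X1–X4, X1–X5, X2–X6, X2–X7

Every vertex of G appears in some bag (union = {a, b, c, d, e, f, g, h, i, j, k}); every edge is covered by a bag; and for each vertex v the set of bags containing v is connected in the bag tree. The decomposition is therefore valid. The largest bag has 5 vertices, so the width is 4.

Yes; width 4.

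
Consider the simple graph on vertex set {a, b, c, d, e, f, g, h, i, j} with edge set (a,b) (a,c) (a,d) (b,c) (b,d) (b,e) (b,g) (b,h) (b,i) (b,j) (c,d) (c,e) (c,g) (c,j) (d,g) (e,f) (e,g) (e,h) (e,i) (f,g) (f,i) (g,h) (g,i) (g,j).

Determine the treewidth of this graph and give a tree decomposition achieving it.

Treewidth 3.
One optimal decomposition is:
Bags: B1 = {b, c, e, g}  B2 = {b, c, g, j}  B3 = {b, c, d, g}  B4 = {b, e, g, h}  B5 = {b, e, g, i}  B6 = {a, b, c, d}  B7 = {e, f, g, i}
Tree: B1–B2, B2–B3, B1–B4, B4–B5, B3–B6, B5–B7

Each bag holds 4 vertices, so the decomposition has width 3, which upper-bounds the treewidth. On the other hand G contains the 4-clique {e, f, g, i}. A clique must lie in a single bag of any decomposition, so no decomposition can have width below 3. Therefore the treewidth is 3.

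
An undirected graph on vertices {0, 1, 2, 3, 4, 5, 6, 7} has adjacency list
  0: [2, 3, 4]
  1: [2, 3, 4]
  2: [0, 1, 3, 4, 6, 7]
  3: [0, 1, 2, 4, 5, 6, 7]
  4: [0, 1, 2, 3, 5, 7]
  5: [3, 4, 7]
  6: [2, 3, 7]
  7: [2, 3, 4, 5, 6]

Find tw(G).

3

A width-3 tree decomposition is:
Bags: B1 = {1, 2, 3, 4}  B2 = {2, 3, 4, 7}  B3 = {3, 4, 5, 7}  B4 = {2, 3, 6, 7}  B5 = {0, 2, 3, 4}
Tree: B1–B2, B2–B3, B2–B4, B1–B5
Every bag has size at most 4, so the width is 4 − 1 = 3 and tw(G) ≤ 3. Conversely, {0, 2, 3, 4} is a clique of size 4, and the vertices of any clique must share a bag in every tree decomposition; so some bag has ≥ 4 vertices and tw(G) ≥ 3. Hence tw(G) = 3 exactly.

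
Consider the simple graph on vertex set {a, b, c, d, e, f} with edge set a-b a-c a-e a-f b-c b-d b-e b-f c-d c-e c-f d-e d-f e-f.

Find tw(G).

A width-4 tree decomposition is:
Bags: B1 = {b, c, d, e, f}  B2 = {a, b, c, e, f}
Tree: B1–B2
Each bag holds 5 vertices, so the decomposition has width 4, which upper-bounds the treewidth. For the lower bound, the 5 vertices {b, c, d, e, f} are pairwise adjacent, and any tree decomposition puts a clique entirely inside one bag — forcing width ≥ 4. The upper and lower bounds meet at 4, so that is the treewidth.

4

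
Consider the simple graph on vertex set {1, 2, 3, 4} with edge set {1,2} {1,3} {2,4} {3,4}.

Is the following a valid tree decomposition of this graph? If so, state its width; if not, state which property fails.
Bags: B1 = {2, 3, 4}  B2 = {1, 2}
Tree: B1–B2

A tree decomposition must satisfy three properties: every vertex lies in some bag; for every edge, both endpoints lie together in some bag; and for every vertex, the bags containing it form a connected subtree. Here edge (3,1) lies in no bag, so the decomposition is invalid.

No — edge (3,1) lies in no bag.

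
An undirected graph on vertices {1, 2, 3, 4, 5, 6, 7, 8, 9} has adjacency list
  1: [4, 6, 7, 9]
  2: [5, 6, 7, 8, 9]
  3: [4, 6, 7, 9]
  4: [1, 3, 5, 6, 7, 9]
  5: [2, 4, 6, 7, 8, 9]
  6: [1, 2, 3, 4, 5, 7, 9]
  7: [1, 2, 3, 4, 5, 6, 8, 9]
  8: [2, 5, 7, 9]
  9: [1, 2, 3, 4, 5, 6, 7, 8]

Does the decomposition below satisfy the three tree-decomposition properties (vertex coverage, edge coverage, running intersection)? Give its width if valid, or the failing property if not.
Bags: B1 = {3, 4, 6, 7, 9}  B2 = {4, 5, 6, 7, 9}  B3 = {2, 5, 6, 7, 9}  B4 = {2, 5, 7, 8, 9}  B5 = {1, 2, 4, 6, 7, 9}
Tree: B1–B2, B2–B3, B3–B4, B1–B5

No — bags containing vertex 2 are not connected in the tree.

A tree decomposition must satisfy three properties: every vertex lies in some bag; for every edge, both endpoints lie together in some bag; and for every vertex, the bags containing it form a connected subtree. Here bags containing vertex 2 are not connected in the tree, so the decomposition is invalid.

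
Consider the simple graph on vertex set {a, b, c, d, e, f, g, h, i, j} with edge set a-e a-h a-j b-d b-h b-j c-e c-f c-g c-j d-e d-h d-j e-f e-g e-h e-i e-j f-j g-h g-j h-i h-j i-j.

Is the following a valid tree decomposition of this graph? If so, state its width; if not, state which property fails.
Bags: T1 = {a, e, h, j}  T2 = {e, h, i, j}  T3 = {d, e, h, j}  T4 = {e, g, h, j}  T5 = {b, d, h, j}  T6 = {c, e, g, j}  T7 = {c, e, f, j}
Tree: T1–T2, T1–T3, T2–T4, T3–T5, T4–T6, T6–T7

Yes; width 3.

Every vertex of G appears in some bag (union = {a, b, c, d, e, f, g, h, i, j}); every edge is covered by a bag; and for each vertex v the set of bags containing v is connected in the bag tree. The decomposition is therefore valid. The largest bag has 4 vertices, so the width is 3.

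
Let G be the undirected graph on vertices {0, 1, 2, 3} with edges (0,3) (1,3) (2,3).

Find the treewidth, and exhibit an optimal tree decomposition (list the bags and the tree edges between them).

Treewidth 1.
Bags: B1 = {2, 3}  B2 = {0, 3}  B3 = {1, 3}
Tree: B1–B2, B2–B3

The largest bag has 2 vertices, giving width 1; this decomposition certifies tw(G) ≤ 1. Since G has at least one edge (e.g. 2–3), it is not an edgeless graph, so tw(G) ≥ 1. Hence tw(G) = 1 exactly.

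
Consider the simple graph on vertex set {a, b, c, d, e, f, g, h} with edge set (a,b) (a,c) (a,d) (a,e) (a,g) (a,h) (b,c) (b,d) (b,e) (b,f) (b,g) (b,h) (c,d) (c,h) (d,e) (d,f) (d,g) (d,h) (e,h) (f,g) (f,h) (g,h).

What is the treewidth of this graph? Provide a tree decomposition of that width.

The largest bag has 5 vertices, giving width 4; this decomposition certifies tw(G) ≤ 4. On the other hand G contains the 5-clique {a, b, d, g, h}. A clique must lie in a single bag of any decomposition, so no decomposition can have width below 4. Hence tw(G) = 4 exactly.

Treewidth 4.
One such decomposition:
Bags: B1 = {b, d, f, g, h}  B2 = {a, b, d, g, h}  B3 = {a, b, c, d, h}  B4 = {a, b, d, e, h}
Tree: B1–B2, B2–B3, B3–B4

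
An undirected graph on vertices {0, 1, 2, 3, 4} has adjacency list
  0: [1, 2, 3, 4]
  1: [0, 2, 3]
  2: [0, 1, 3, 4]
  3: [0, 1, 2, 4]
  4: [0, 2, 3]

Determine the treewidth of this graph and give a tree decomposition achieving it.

Every bag has size at most 4, so the width is 4 − 1 = 3 and tw(G) ≤ 3. Conversely, {0, 1, 2, 3} is a clique of size 4, and the vertices of any clique must share a bag in every tree decomposition; so some bag has ≥ 4 vertices and tw(G) ≥ 3. Therefore the treewidth is 3.

Treewidth 3.
Bags: B1 = {0, 1, 2, 3}  B2 = {0, 2, 3, 4}
Tree: B1–B2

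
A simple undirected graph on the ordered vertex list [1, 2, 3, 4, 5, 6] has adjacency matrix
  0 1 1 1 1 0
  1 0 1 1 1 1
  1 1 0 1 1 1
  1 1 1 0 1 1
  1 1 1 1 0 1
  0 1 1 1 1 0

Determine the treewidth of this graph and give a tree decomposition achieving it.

Each bag holds 5 vertices, so the decomposition has width 4, which upper-bounds the treewidth. Conversely, {1, 2, 3, 4, 5} is a clique of size 5, and the vertices of any clique must share a bag in every tree decomposition; so some bag has ≥ 5 vertices and tw(G) ≥ 4. Combining the bounds, tw(G) = 4.

Treewidth 4.
One optimal decomposition is:
Bags: B1 = {1, 2, 3, 4, 5}  B2 = {2, 3, 4, 5, 6}
Tree: B1–B2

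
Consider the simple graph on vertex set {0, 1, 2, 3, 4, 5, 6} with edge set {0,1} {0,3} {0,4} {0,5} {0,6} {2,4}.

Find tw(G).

A width-1 tree decomposition is:
Bags: B1 = {0, 1}  B2 = {0, 4}  B3 = {0, 5}  B4 = {0, 3}  B5 = {2, 4}  B6 = {0, 6}
Tree: B1–B2, B2–B3, B3–B4, B2–B5, B4–B6
Every bag has size at most 2, so the width is 2 − 1 = 1 and tw(G) ≤ 1. G has an edge, so its treewidth is at least 1. Combining the bounds, tw(G) = 1.

1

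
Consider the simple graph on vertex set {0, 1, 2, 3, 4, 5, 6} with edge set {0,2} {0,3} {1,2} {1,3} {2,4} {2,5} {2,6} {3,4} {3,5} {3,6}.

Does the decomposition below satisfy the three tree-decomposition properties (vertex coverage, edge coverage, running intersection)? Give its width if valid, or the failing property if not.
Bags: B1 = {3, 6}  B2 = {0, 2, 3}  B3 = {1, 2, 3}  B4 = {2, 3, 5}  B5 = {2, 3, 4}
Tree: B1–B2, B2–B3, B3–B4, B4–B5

A tree decomposition must satisfy three properties: every vertex lies in some bag; for every edge, both endpoints lie together in some bag; and for every vertex, the bags containing it form a connected subtree. Here edge (2,6) lies in no bag, so the decomposition is invalid.

No — edge (2,6) lies in no bag.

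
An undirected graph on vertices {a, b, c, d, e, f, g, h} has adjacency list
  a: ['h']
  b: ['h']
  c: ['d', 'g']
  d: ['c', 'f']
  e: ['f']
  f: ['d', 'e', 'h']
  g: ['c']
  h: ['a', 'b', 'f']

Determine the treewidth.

A width-1 tree decomposition is:
Bags: B1 = {f, h}  B2 = {a, h}  B3 = {d, f}  B4 = {c, d}  B5 = {c, g}  B6 = {b, h}  B7 = {e, f}
Tree: B1–B2, B1–B3, B3–B4, B4–B5, B2–B6, B1–B7
The largest bag has 2 vertices, giving width 1; this decomposition certifies tw(G) ≤ 1. Since G has at least one edge (e.g. h–f), it is not an edgeless graph, so tw(G) ≥ 1. The upper and lower bounds meet at 1, so that is the treewidth.

1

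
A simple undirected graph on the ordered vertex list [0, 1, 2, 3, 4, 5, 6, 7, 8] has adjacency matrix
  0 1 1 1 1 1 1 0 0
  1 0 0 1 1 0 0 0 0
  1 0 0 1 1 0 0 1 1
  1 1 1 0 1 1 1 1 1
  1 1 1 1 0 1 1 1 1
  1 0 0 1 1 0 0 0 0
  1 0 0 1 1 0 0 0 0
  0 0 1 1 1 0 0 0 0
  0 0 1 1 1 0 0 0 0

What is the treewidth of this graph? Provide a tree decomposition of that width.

Treewidth 3.
One such decomposition:
Bags: B1 = {0, 2, 3, 4}  B2 = {2, 3, 4, 8}  B3 = {0, 1, 3, 4}  B4 = {0, 3, 4, 6}  B5 = {2, 3, 4, 7}  B6 = {0, 3, 4, 5}
Tree: B1–B2, B1–B3, B3–B4, B2–B5, B3–B6

Every bag has size at most 4, so the width is 4 − 1 = 3 and tw(G) ≤ 3. On the other hand G contains the 4-clique {0, 1, 3, 4}. A clique must lie in a single bag of any decomposition, so no decomposition can have width below 3. Hence tw(G) = 3 exactly.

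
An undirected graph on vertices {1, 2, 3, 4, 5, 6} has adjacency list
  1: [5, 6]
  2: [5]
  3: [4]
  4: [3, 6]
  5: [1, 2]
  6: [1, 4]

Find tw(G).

A width-1 tree decomposition is:
Bags: B1 = {2, 5}  B2 = {1, 5}  B3 = {1, 6}  B4 = {4, 6}  B5 = {3, 4}
Tree: B1–B2, B2–B3, B3–B4, B4–B5
Each bag holds 2 vertices, so the decomposition has width 1, which upper-bounds the treewidth. Since G has at least one edge (e.g. 2–5), it is not an edgeless graph, so tw(G) ≥ 1. Hence tw(G) = 1 exactly.

1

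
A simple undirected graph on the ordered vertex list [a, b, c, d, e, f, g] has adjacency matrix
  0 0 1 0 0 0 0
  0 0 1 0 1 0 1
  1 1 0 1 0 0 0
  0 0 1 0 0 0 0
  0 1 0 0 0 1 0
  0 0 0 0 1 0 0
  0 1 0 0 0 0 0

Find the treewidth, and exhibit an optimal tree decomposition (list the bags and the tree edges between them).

Each bag holds 2 vertices, so the decomposition has width 1, which upper-bounds the treewidth. Any graph with an edge has treewidth ≥ 1, and G has the edge e–b. Combining the bounds, tw(G) = 1.

Treewidth 1.
Bags: B1 = {b, e}  B2 = {b, c}  B3 = {c, d}  B4 = {e, f}  B5 = {a, c}  B6 = {b, g}
Tree: B1–B2, B2–B3, B1–B4, B3–B5, B1–B6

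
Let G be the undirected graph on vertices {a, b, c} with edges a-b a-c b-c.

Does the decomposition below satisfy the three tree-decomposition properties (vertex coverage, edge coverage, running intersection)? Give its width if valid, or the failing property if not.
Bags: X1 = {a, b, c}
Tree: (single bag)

Yes; width 2.

Vertex coverage: the bags together contain {a, b, c}, the full vertex set. Edge coverage: each edge of G has both endpoints in at least one bag. Running intersection: for every vertex, the bags containing it form a connected subtree. All three properties hold, so this is a valid tree decomposition of width max|bag| − 1 = 2, and hence tw(G) ≤ 2.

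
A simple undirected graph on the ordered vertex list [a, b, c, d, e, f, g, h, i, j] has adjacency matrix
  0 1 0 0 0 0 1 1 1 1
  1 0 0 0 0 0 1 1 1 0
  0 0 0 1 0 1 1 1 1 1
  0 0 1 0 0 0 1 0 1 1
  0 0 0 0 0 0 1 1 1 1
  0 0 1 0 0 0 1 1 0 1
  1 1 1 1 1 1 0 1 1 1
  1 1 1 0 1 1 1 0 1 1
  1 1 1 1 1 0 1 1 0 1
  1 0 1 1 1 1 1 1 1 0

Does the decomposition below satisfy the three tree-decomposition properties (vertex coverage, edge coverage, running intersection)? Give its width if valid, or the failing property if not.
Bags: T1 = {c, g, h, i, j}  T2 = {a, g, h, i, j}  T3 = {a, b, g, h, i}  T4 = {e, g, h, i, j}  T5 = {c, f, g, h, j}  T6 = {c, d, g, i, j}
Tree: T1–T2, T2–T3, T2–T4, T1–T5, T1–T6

Vertex coverage: the bags together contain {a, b, c, d, e, f, g, h, i, j}, the full vertex set. Edge coverage: each edge of G has both endpoints in at least one bag. Running intersection: for every vertex, the bags containing it form a connected subtree. All three properties hold, so this is a valid tree decomposition of width max|bag| − 1 = 4, and hence tw(G) ≤ 4.

Yes; width 4.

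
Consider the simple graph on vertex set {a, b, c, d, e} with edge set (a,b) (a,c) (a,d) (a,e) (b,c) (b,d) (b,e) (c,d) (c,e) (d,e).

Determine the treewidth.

4

A width-4 tree decomposition is:
Bags: B1 = {a, b, c, d, e}
Tree: (single bag)
With just one bag of size 5, the width is 5 − 1 = 4, so tw(G) ≤ 4. On the other hand G contains the 5-clique {a, b, c, d, e}. A clique must lie in a single bag of any decomposition, so no decomposition can have width below 4. Hence tw(G) = 4 exactly.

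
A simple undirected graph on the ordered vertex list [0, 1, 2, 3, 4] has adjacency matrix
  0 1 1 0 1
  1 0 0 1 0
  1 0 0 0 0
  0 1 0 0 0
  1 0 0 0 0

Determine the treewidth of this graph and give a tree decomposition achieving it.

Every bag has size at most 2, so the width is 2 − 1 = 1 and tw(G) ≤ 1. Since G has at least one edge (e.g. 1–0), it is not an edgeless graph, so tw(G) ≥ 1. The upper and lower bounds meet at 1, so that is the treewidth.

Treewidth 1.
Bags: B1 = {0, 1}  B2 = {0, 2}  B3 = {0, 4}  B4 = {1, 3}
Tree: B1–B2, B1–B3, B1–B4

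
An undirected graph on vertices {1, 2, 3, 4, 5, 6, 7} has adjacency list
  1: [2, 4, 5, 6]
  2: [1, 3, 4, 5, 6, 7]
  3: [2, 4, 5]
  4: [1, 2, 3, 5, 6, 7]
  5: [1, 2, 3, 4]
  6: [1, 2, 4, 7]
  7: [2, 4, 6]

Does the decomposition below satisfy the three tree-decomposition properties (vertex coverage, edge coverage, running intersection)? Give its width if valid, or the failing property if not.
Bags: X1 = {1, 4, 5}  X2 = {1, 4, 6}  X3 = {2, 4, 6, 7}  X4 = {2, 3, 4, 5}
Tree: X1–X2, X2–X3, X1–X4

No — edge (2,1) lies in no bag.

A tree decomposition must satisfy three properties: every vertex lies in some bag; for every edge, both endpoints lie together in some bag; and for every vertex, the bags containing it form a connected subtree. Here edge (2,1) lies in no bag, so the decomposition is invalid.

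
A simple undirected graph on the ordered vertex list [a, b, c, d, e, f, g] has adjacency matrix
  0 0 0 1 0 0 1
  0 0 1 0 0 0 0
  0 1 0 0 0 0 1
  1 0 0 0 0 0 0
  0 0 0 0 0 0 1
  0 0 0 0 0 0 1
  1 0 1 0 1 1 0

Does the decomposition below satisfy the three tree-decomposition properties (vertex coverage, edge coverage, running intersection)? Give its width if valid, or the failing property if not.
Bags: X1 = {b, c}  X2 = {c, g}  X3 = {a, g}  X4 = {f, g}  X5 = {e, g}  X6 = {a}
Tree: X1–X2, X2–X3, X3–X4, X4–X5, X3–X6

No — vertex d appears in no bag.

A tree decomposition must satisfy three properties: every vertex lies in some bag; for every edge, both endpoints lie together in some bag; and for every vertex, the bags containing it form a connected subtree. Here vertex d appears in no bag, so the decomposition is invalid.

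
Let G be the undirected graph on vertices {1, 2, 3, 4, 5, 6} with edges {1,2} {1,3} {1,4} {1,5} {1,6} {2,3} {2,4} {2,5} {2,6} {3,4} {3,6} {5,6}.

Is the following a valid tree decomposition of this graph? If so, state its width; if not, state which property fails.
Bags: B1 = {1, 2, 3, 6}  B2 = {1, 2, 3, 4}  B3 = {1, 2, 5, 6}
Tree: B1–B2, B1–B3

Vertex coverage: the bags together contain {1, 2, 3, 4, 5, 6}, the full vertex set. Edge coverage: each edge of G has both endpoints in at least one bag. Running intersection: for every vertex, the bags containing it form a connected subtree. All three properties hold, so this is a valid tree decomposition of width max|bag| − 1 = 3, and hence tw(G) ≤ 3.

Yes; width 3.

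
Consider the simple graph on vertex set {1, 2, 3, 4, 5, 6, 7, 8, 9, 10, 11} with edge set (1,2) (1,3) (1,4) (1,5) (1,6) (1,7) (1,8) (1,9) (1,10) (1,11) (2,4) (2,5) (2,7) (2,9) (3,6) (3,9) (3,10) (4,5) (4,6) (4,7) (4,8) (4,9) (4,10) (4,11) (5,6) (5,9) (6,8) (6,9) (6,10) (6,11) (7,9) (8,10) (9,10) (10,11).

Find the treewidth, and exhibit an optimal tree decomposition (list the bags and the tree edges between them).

Treewidth 4.
Bags: B1 = {1, 4, 6, 9, 10}  B2 = {1, 4, 5, 6, 9}  B3 = {1, 2, 4, 5, 9}  B4 = {1, 4, 6, 8, 10}  B5 = {1, 3, 6, 9, 10}  B6 = {1, 2, 4, 7, 9}  B7 = {1, 4, 6, 10, 11}
Tree: B1–B2, B2–B3, B1–B4, B1–B5, B3–B6, B1–B7

Each bag holds 5 vertices, so the decomposition has width 4, which upper-bounds the treewidth. For the lower bound, the 5 vertices {1, 3, 6, 9, 10} are pairwise adjacent, and any tree decomposition puts a clique entirely inside one bag — forcing width ≥ 4. Combining the bounds, tw(G) = 4.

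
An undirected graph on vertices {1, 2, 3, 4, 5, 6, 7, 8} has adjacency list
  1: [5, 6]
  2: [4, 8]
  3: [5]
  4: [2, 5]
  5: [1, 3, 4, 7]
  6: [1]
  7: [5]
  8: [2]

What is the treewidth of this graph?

A width-1 tree decomposition is:
Bags: B1 = {4, 5}  B2 = {5, 7}  B3 = {2, 4}  B4 = {2, 8}  B5 = {1, 5}  B6 = {1, 6}  B7 = {3, 5}
Tree: B1–B2, B1–B3, B3–B4, B2–B5, B5–B6, B5–B7
The largest bag has 2 vertices, giving width 1; this decomposition certifies tw(G) ≤ 1. Any graph with an edge has treewidth ≥ 1, and G has the edge 5–4. Combining the bounds, tw(G) = 1.

1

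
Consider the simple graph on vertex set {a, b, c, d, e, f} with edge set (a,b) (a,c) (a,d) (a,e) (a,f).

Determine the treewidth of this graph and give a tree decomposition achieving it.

The largest bag has 2 vertices, giving width 1; this decomposition certifies tw(G) ≤ 1. Any graph with an edge has treewidth ≥ 1, and G has the edge a–f. The upper and lower bounds meet at 1, so that is the treewidth.

Treewidth 1.
One optimal decomposition is:
Bags: B1 = {a, f}  B2 = {a, e}  B3 = {a, d}  B4 = {a, b}  B5 = {a, c}
Tree: B1–B2, B1–B3, B1–B4, B1–B5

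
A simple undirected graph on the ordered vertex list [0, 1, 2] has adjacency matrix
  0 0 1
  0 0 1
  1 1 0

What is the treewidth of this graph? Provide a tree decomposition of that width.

The largest bag has 2 vertices, giving width 1; this decomposition certifies tw(G) ≤ 1. G has an edge, so its treewidth is at least 1. Hence tw(G) = 1 exactly.

Treewidth 1.
One optimal decomposition is:
Bags: B1 = {1, 2}  B2 = {0, 2}
Tree: B1–B2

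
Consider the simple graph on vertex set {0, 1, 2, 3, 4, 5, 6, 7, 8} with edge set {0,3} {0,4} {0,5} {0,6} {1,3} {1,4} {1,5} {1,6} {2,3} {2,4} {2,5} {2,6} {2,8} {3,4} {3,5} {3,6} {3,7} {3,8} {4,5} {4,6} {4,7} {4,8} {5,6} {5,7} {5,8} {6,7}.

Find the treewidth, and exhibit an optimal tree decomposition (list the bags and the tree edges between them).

The largest bag has 5 vertices, giving width 4; this decomposition certifies tw(G) ≤ 4. For the lower bound, the 5 vertices {2, 3, 4, 5, 8} are pairwise adjacent, and any tree decomposition puts a clique entirely inside one bag — forcing width ≥ 4. Combining the bounds, tw(G) = 4.

Treewidth 4.
Bags: B1 = {2, 3, 4, 5, 6}  B2 = {2, 3, 4, 5, 8}  B3 = {3, 4, 5, 6, 7}  B4 = {0, 3, 4, 5, 6}  B5 = {1, 3, 4, 5, 6}
Tree: B1–B2, B1–B3, B1–B4, B4–B5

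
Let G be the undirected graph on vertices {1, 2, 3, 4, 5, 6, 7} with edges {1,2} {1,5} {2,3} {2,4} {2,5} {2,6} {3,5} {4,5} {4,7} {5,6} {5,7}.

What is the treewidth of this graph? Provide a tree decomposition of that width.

Treewidth 2.
Bags: B1 = {2, 4, 5}  B2 = {4, 5, 7}  B3 = {2, 5, 6}  B4 = {2, 3, 5}  B5 = {1, 2, 5}
Tree: B1–B2, B1–B3, B1–B4, B3–B5

Every bag has size at most 3, so the width is 3 − 1 = 2 and tw(G) ≤ 2. Conversely, {1, 2, 5} is a clique of size 3, and the vertices of any clique must share a bag in every tree decomposition; so some bag has ≥ 3 vertices and tw(G) ≥ 2. Hence tw(G) = 2 exactly.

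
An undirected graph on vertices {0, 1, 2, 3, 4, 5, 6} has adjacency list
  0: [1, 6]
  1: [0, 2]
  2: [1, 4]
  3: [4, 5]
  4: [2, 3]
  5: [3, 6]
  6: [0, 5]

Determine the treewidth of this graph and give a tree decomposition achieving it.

The largest bag has 3 vertices, giving width 2; this decomposition certifies tw(G) ≤ 2. Since 2–4–3–5–6–0–1–2 is a cycle in G, G is not acyclic. Forests are exactly the graphs of treewidth ≤ 1, so tw(G) ≥ 2. Combining the bounds, tw(G) = 2.

Treewidth 2.
Bags: B1 = {2, 3, 4}  B2 = {2, 3, 5}  B3 = {2, 5, 6}  B4 = {0, 2, 6}  B5 = {0, 1, 2}
Tree: B1–B2, B2–B3, B3–B4, B4–B5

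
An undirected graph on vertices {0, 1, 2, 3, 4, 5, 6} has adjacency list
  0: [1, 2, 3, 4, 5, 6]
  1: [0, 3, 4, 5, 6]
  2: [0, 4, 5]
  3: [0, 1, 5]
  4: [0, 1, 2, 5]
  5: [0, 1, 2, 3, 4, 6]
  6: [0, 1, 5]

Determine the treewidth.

3

A width-3 tree decomposition is:
Bags: B1 = {0, 2, 4, 5}  B2 = {0, 1, 4, 5}  B3 = {0, 1, 5, 6}  B4 = {0, 1, 3, 5}
Tree: B1–B2, B2–B3, B3–B4
Each bag holds 4 vertices, so the decomposition has width 3, which upper-bounds the treewidth. For the lower bound, the 4 vertices {0, 1, 3, 5} are pairwise adjacent, and any tree decomposition puts a clique entirely inside one bag — forcing width ≥ 3. Combining the bounds, tw(G) = 3.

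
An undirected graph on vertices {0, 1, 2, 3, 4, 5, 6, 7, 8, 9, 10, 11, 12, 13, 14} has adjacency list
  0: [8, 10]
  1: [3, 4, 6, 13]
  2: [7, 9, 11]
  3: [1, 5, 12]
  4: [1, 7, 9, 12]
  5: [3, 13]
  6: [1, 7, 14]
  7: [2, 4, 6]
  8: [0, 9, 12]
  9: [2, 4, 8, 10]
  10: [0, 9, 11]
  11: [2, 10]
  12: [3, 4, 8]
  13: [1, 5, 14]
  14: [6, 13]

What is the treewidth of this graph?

A width-3 tree decomposition is:
Bags: B1 = {3, 5, 13, 14}  B2 = {1, 3, 13, 14}  B3 = {1, 3, 6, 14}  B4 = {1, 3, 6, 12}  B5 = {1, 4, 6, 12}  B6 = {4, 6, 7, 12}  B7 = {4, 7, 8, 12}  B8 = {4, 7, 8, 9}  B9 = {2, 7, 8, 9}  B10 = {0, 2, 8, 9}  B11 = {0, 2, 9, 10}  B12 = {0, 2, 10, 11}
Tree: B1–B2, B2–B3, B3–B4, B4–B5, B5–B6, B6–B7, B7–B8, B8–B9, B9–B10, B10–B11, B11–B12
The largest bag has 4 vertices, giving width 3; this decomposition certifies tw(G) ≤ 3. For the lower bound: the 4 vertex sets {5,13,14}, {3}, {1}, {4,6,7,12} are disjoint, each induces a connected subgraph, and every pair is joined by at least one edge of G. Contracting each set to a single vertex therefore yields K_{4} as a minor, and since treewidth is minor-monotone, tw(G) ≥ tw(K_{4}) = 3. Hence tw(G) = 3 exactly.

3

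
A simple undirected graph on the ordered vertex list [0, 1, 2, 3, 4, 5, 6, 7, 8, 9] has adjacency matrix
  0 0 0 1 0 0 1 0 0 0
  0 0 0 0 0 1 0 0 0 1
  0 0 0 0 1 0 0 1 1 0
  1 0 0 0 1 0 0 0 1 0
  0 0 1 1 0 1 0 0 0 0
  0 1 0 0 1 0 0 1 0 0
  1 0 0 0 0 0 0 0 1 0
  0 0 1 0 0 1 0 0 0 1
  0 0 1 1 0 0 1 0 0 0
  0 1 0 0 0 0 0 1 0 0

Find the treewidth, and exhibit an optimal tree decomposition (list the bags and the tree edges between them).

Treewidth 2.
One such decomposition:
Bags: B1 = {1, 7, 9}  B2 = {1, 5, 7}  B3 = {2, 5, 7}  B4 = {2, 4, 5}  B5 = {2, 4, 8}  B6 = {3, 4, 8}  B7 = {3, 6, 8}  B8 = {0, 3, 6}
Tree: B1–B2, B2–B3, B3–B4, B4–B5, B5–B6, B6–B7, B7–B8

Every bag has size at most 3, so the width is 3 − 1 = 2 and tw(G) ≤ 2. For the lower bound, G contains the cycle 9–1–5–7–9, so G is not a forest; only forests have treewidth ≤ 1, hence tw(G) ≥ 2. The upper and lower bounds meet at 2, so that is the treewidth.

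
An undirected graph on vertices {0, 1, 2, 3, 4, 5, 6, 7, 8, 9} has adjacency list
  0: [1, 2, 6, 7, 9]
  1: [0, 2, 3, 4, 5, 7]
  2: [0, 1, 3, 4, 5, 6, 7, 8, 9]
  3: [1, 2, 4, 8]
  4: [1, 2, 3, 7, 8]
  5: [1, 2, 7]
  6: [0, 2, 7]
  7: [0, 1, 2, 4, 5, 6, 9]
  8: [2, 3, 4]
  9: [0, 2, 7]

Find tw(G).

3

A width-3 tree decomposition is:
Bags: B1 = {1, 2, 4, 7}  B2 = {0, 1, 2, 7}  B3 = {0, 2, 6, 7}  B4 = {1, 2, 3, 4}  B5 = {0, 2, 7, 9}  B6 = {2, 3, 4, 8}  B7 = {1, 2, 5, 7}
Tree: B1–B2, B2–B3, B1–B4, B2–B5, B4–B6, B1–B7
The largest bag has 4 vertices, giving width 3; this decomposition certifies tw(G) ≤ 3. Conversely, {2, 3, 4, 8} is a clique of size 4, and the vertices of any clique must share a bag in every tree decomposition; so some bag has ≥ 4 vertices and tw(G) ≥ 3. The upper and lower bounds meet at 3, so that is the treewidth.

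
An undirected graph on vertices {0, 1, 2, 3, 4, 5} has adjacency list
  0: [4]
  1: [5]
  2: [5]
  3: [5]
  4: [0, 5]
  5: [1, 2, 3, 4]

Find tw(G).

A width-1 tree decomposition is:
Bags: B1 = {3, 5}  B2 = {2, 5}  B3 = {1, 5}  B4 = {4, 5}  B5 = {0, 4}
Tree: B1–B2, B1–B3, B3–B4, B4–B5
The largest bag has 2 vertices, giving width 1; this decomposition certifies tw(G) ≤ 1. G has an edge, so its treewidth is at least 1. Combining the bounds, tw(G) = 1.

1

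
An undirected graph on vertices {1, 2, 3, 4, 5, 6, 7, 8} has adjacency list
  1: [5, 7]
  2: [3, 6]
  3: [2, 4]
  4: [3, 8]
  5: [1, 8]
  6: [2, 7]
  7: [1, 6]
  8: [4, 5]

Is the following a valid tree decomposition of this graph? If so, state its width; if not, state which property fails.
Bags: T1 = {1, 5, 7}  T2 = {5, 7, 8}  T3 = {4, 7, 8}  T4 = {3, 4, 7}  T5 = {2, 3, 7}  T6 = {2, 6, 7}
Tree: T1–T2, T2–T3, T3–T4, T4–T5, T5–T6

Checking the three conditions: (i) the bags cover all of {1, 2, 3, 4, 5, 6, 7, 8}; (ii) for each edge, some bag contains both endpoints; (iii) the bags containing any fixed vertex form a subtree. All hold, so the decomposition is valid with width 3 − 1 = 2.

Yes; width 2.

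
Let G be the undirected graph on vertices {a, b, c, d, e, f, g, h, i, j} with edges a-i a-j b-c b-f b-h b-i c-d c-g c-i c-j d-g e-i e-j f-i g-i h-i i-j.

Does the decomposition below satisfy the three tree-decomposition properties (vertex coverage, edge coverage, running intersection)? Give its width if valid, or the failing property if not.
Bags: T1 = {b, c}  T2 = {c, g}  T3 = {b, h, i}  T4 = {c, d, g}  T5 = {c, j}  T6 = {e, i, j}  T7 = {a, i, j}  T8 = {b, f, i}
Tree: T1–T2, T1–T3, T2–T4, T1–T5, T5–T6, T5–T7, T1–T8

A tree decomposition must satisfy three properties: every vertex lies in some bag; for every edge, both endpoints lie together in some bag; and for every vertex, the bags containing it form a connected subtree. Here edge (i,c) lies in no bag, so the decomposition is invalid.

No — edge (i,c) lies in no bag.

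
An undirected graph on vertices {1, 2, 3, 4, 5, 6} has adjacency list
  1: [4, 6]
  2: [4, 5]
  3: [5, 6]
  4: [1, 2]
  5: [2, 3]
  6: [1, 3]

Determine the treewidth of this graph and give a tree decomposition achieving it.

Treewidth 2.
One such decomposition:
Bags: B1 = {3, 5, 6}  B2 = {2, 5, 6}  B3 = {2, 4, 6}  B4 = {1, 4, 6}
Tree: B1–B2, B2–B3, B3–B4

Each bag holds 3 vertices, so the decomposition has width 2, which upper-bounds the treewidth. Since 6–3–5–2–4–1–6 is a cycle in G, G is not acyclic. Forests are exactly the graphs of treewidth ≤ 1, so tw(G) ≥ 2. Therefore the treewidth is 2.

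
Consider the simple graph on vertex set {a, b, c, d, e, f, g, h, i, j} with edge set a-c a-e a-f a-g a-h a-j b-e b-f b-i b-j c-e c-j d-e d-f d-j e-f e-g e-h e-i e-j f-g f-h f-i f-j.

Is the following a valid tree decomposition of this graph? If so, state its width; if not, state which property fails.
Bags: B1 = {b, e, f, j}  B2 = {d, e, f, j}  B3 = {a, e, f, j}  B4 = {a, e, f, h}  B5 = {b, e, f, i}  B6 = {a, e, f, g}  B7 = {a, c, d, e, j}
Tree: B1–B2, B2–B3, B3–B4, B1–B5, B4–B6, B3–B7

A tree decomposition must satisfy three properties: every vertex lies in some bag; for every edge, both endpoints lie together in some bag; and for every vertex, the bags containing it form a connected subtree. Here bags containing vertex d are not connected in the tree, so the decomposition is invalid.

No — bags containing vertex d are not connected in the tree.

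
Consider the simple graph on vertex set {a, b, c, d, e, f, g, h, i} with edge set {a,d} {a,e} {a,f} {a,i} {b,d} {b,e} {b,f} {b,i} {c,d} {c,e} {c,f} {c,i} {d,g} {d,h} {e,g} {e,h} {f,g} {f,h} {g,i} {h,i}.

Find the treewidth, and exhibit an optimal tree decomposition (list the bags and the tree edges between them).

Each bag holds 5 vertices, so the decomposition has width 4, which upper-bounds the treewidth. For the lower bound: the 5 vertex sets {a,f}, {h,i}, {e,g}, {d}, {c} are disjoint, each induces a connected subgraph, and every pair is joined by at least one edge of G. Contracting each set to a single vertex therefore yields K_{5} as a minor, and since treewidth is minor-monotone, tw(G) ≥ tw(K_{5}) = 4. Hence tw(G) = 4 exactly.

Treewidth 4.
Bags: B1 = {a, d, e, f, i}  B2 = {d, e, f, h, i}  B3 = {d, e, f, g, i}  B4 = {c, d, e, f, i}  B5 = {b, d, e, f, i}
Tree: B1–B2, B2–B3, B3–B4, B4–B5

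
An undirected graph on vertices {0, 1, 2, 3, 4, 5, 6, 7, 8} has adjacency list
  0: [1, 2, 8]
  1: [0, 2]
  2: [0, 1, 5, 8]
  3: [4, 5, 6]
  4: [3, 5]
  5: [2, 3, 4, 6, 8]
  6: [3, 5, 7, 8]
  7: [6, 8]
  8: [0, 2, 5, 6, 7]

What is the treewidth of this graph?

A width-2 tree decomposition is:
Bags: B1 = {2, 5, 8}  B2 = {5, 6, 8}  B3 = {0, 2, 8}  B4 = {3, 5, 6}  B5 = {0, 1, 2}  B6 = {6, 7, 8}  B7 = {3, 4, 5}
Tree: B1–B2, B1–B3, B2–B4, B3–B5, B2–B6, B4–B7
Each bag holds 3 vertices, so the decomposition has width 2, which upper-bounds the treewidth. Conversely, {0, 2, 8} is a clique of size 3, and the vertices of any clique must share a bag in every tree decomposition; so some bag has ≥ 3 vertices and tw(G) ≥ 2. Hence tw(G) = 2 exactly.

2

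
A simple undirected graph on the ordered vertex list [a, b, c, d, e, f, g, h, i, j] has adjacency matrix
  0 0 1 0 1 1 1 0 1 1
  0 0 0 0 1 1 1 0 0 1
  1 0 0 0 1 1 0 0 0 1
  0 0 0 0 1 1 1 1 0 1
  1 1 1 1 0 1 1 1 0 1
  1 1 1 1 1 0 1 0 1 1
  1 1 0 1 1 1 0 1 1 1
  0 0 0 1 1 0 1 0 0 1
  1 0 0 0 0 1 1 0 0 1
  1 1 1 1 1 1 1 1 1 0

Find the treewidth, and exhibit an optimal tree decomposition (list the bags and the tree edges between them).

Every bag has size at most 5, so the width is 5 − 1 = 4 and tw(G) ≤ 4. Conversely, {d, e, g, h, j} is a clique of size 5, and the vertices of any clique must share a bag in every tree decomposition; so some bag has ≥ 5 vertices and tw(G) ≥ 4. The upper and lower bounds meet at 4, so that is the treewidth.

Treewidth 4.
Bags: B1 = {a, e, f, g, j}  B2 = {a, c, e, f, j}  B3 = {a, f, g, i, j}  B4 = {b, e, f, g, j}  B5 = {d, e, f, g, j}  B6 = {d, e, g, h, j}
Tree: B1–B2, B1–B3, B1–B4, B1–B5, B5–B6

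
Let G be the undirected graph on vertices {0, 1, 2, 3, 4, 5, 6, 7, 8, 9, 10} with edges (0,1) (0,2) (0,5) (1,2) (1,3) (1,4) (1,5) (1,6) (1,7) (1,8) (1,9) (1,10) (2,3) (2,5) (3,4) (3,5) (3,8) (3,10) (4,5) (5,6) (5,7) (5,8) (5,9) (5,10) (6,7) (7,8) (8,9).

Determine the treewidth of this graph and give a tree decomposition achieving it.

Treewidth 3.
One optimal decomposition is:
Bags: B1 = {1, 5, 7, 8}  B2 = {1, 5, 6, 7}  B3 = {1, 3, 5, 8}  B4 = {1, 3, 4, 5}  B5 = {1, 3, 5, 10}  B6 = {1, 2, 3, 5}  B7 = {1, 5, 8, 9}  B8 = {0, 1, 2, 5}
Tree: B1–B2, B1–B3, B3–B4, B3–B5, B5–B6, B3–B7, B6–B8

Each bag holds 4 vertices, so the decomposition has width 3, which upper-bounds the treewidth. For the lower bound, the 4 vertices {0, 1, 2, 5} are pairwise adjacent, and any tree decomposition puts a clique entirely inside one bag — forcing width ≥ 3. Hence tw(G) = 3 exactly.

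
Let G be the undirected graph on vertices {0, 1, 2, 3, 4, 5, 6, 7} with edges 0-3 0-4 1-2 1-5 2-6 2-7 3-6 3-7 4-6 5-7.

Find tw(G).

A width-2 tree decomposition is:
Bags: B1 = {1, 2, 5}  B2 = {2, 5, 7}  B3 = {2, 6, 7}  B4 = {3, 6, 7}  B5 = {3, 4, 6}  B6 = {0, 3, 4}
Tree: B1–B2, B2–B3, B3–B4, B4–B5, B5–B6
Each bag holds 3 vertices, so the decomposition has width 2, which upper-bounds the treewidth. For the lower bound, G contains the cycle 1–5–7–2–1, so G is not a forest; only forests have treewidth ≤ 1, hence tw(G) ≥ 2. Hence tw(G) = 2 exactly.

2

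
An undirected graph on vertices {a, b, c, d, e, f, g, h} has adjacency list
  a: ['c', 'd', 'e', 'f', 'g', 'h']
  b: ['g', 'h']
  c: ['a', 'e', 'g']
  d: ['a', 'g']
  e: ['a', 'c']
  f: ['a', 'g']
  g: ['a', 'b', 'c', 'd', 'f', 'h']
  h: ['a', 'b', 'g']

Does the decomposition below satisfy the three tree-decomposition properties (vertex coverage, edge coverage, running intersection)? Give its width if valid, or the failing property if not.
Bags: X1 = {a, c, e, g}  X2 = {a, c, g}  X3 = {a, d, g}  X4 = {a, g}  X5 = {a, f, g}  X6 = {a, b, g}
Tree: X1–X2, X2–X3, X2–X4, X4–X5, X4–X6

A tree decomposition must satisfy three properties: every vertex lies in some bag; for every edge, both endpoints lie together in some bag; and for every vertex, the bags containing it form a connected subtree. Here vertex h appears in no bag, so the decomposition is invalid.

No — vertex h appears in no bag.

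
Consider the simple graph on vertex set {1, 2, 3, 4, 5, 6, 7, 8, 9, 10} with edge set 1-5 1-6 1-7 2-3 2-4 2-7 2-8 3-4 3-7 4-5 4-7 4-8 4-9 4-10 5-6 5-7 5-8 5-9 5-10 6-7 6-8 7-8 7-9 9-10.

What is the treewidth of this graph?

A width-3 tree decomposition is:
Bags: B1 = {4, 5, 7, 9}  B2 = {4, 5, 7, 8}  B3 = {4, 5, 9, 10}  B4 = {5, 6, 7, 8}  B5 = {2, 4, 7, 8}  B6 = {2, 3, 4, 7}  B7 = {1, 5, 6, 7}
Tree: B1–B2, B1–B3, B2–B4, B2–B5, B5–B6, B4–B7
The largest bag has 4 vertices, giving width 3; this decomposition certifies tw(G) ≤ 3. On the other hand G contains the 4-clique {4, 5, 9, 10}. A clique must lie in a single bag of any decomposition, so no decomposition can have width below 3. Therefore the treewidth is 3.

3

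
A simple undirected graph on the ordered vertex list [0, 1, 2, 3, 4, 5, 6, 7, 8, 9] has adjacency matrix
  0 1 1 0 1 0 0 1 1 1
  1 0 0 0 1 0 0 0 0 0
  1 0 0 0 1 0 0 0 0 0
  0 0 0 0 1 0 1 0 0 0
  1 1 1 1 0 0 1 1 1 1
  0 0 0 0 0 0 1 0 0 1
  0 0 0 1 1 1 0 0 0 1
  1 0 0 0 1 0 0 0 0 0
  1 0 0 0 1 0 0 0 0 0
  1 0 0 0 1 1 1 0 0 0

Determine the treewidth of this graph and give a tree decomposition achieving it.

Treewidth 2.
One optimal decomposition is:
Bags: B1 = {0, 1, 4}  B2 = {0, 2, 4}  B3 = {0, 4, 9}  B4 = {0, 4, 8}  B5 = {0, 4, 7}  B6 = {4, 6, 9}  B7 = {5, 6, 9}  B8 = {3, 4, 6}
Tree: B1–B2, B2–B3, B1–B4, B3–B5, B3–B6, B6–B7, B6–B8

Each bag holds 3 vertices, so the decomposition has width 2, which upper-bounds the treewidth. For the lower bound, the 3 vertices {0, 1, 4} are pairwise adjacent, and any tree decomposition puts a clique entirely inside one bag — forcing width ≥ 2. Combining the bounds, tw(G) = 2.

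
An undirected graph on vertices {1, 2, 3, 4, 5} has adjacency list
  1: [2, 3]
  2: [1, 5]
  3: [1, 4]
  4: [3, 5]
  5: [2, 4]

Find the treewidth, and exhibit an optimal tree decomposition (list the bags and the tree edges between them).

Every bag has size at most 3, so the width is 3 − 1 = 2 and tw(G) ≤ 2. Since 4–3–1–2–5–4 is a cycle in G, G is not acyclic. Forests are exactly the graphs of treewidth ≤ 1, so tw(G) ≥ 2. Combining the bounds, tw(G) = 2.

Treewidth 2.
One optimal decomposition is:
Bags: B1 = {1, 3, 4}  B2 = {1, 2, 4}  B3 = {2, 4, 5}
Tree: B1–B2, B2–B3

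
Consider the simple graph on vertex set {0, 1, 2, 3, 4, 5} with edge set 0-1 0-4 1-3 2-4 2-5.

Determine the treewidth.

1

A width-1 tree decomposition is:
Bags: B1 = {2, 5}  B2 = {2, 4}  B3 = {0, 4}  B4 = {0, 1}  B5 = {1, 3}
Tree: B1–B2, B2–B3, B3–B4, B4–B5
Every bag has size at most 2, so the width is 2 − 1 = 1 and tw(G) ≤ 1. Since G has at least one edge (e.g. 5–2), it is not an edgeless graph, so tw(G) ≥ 1. The upper and lower bounds meet at 1, so that is the treewidth.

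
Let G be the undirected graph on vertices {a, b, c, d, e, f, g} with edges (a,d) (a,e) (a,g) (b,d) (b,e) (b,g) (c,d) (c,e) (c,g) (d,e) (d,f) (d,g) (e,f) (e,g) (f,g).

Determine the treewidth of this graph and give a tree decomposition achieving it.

The largest bag has 4 vertices, giving width 3; this decomposition certifies tw(G) ≤ 3. On the other hand G contains the 4-clique {d, e, f, g}. A clique must lie in a single bag of any decomposition, so no decomposition can have width below 3. Combining the bounds, tw(G) = 3.

Treewidth 3.
Bags: B1 = {c, d, e, g}  B2 = {b, d, e, g}  B3 = {a, d, e, g}  B4 = {d, e, f, g}
Tree: B1–B2, B1–B3, B1–B4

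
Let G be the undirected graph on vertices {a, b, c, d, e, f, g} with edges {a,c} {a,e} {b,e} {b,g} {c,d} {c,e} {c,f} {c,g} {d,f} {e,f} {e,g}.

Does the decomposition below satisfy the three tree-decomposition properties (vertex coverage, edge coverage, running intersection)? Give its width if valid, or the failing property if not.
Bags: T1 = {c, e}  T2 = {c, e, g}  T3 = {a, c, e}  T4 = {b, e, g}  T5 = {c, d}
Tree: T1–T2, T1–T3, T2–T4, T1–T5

No — vertex f appears in no bag.

A tree decomposition must satisfy three properties: every vertex lies in some bag; for every edge, both endpoints lie together in some bag; and for every vertex, the bags containing it form a connected subtree. Here vertex f appears in no bag, so the decomposition is invalid.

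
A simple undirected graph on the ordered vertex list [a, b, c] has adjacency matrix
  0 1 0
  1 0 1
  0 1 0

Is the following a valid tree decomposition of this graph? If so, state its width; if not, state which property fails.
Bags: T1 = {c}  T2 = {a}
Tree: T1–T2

No — vertex b appears in no bag.

A tree decomposition must satisfy three properties: every vertex lies in some bag; for every edge, both endpoints lie together in some bag; and for every vertex, the bags containing it form a connected subtree. Here vertex b appears in no bag, so the decomposition is invalid.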